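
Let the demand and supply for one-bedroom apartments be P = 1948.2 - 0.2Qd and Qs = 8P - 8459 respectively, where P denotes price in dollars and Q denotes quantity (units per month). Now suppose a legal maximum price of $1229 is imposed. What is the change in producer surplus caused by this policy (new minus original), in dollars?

-351747

Rearranging demand gives Qd = 9741 - 5P. In a free market, 9741 - 5P = 8P - 8459 gives the equilibrium P* = 1400, Q* = 2741.
Since 1229 < 1400, the ceiling is binding.
At P = 1229: Qd = 9741 - 5·1229 = 3596 and Qs = 8·1229 - 8459 = 1373.
Producer surplus without the control is ½ · (1400 - 1057.375) · 2741 = 469567.5625.
With the ceiling, producers sell 1373 units at 1229, so PS = ½ · (1229 - 1057.375) · 1373 = 117820.5625.
Change in producer surplus = 117820.5625 - 469567.5625 = -351747.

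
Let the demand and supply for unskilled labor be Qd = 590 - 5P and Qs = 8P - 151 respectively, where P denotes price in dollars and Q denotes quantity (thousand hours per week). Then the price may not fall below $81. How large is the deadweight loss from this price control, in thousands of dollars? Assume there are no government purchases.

2340

Setting quantity demanded equal to quantity supplied, 590 - 5P = 8P - 151, gives P* = 57 and Q* = 305.
The floor of 81 is above the equilibrium price 57, so it binds.
At P = 81: Qd = 590 - 5·81 = 185 and Qs = 8·81 - 151 = 497.
Quantity traded falls to 185. At Q = 185 the demand price is (590 - 185)/5 = 81 and the supply price is (151 + 185)/8 = 42.
Deadweight loss = ½ · (81 - 42) · (305 - 185) = ½ · 39 · 120 = 2340.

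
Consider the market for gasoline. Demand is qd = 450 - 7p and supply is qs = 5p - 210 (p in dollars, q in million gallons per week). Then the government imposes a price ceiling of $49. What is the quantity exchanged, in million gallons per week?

35

Without the control the market clears where 450 - 7p = 5p - 210, i.e. p* = 55 and q* = 65.
Because the ceiling (49) lies below the market-clearing price, it is binding.
At p = 49: qd = 450 - 7·49 = 107 and qs = 5·49 - 210 = 35.
The quantity actually transacted is the short side, supply: 35.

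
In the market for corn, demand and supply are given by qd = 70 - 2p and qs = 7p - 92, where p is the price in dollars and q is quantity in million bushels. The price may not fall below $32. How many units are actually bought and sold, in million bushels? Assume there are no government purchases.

Without the control the market clears where 70 - 2p = 7p - 92, i.e. p* = 18 and q* = 34.
The floor of 32 is above the equilibrium price 18, so it binds.
At p = 32: qd = 70 - 2·32 = 6 and qs = 7·32 - 92 = 132.
The quantity actually transacted is the short side, demand: 6.

6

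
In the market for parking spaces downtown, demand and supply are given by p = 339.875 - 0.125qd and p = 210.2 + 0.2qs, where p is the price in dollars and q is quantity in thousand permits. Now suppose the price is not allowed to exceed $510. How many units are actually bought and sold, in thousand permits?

399

Rearranging demand gives qd = 2719 - 8p; rearranging supply gives qs = 5p - 1051. Without the control the market clears where 2719 - 8p = 5p - 1051, i.e. p* = 290 and q* = 399.
Since 510 is above p* = 290, the ceiling does not bind and the free-market outcome prevails.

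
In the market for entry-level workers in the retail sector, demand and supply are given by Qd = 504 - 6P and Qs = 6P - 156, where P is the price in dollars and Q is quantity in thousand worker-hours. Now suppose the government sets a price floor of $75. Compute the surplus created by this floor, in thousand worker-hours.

Setting quantity demanded equal to quantity supplied, 504 - 6P = 6P - 156, gives P* = 55 and Q* = 174.
Because the floor (75) lies above the market-clearing price, it is binding.
At P = 75: Qd = 504 - 6·75 = 54 and Qs = 6·75 - 156 = 294.
Surplus = Qs - Qd = 294 - 54 = 240.

240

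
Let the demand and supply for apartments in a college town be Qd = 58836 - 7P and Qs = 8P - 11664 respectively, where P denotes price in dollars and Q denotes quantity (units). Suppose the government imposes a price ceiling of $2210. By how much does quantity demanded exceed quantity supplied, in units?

Equilibrium: 58836 - 7P = 8P - 11664, so 70500 = 15P and P* = 4700, Q* = 25936.
Since 2210 < 4700, the ceiling is binding.
At P = 2210: Qd = 58836 - 7·2210 = 43366 and Qs = 8·2210 - 11664 = 6016.
Shortage = Qd - Qs = 43366 - 6016 = 37350.

37350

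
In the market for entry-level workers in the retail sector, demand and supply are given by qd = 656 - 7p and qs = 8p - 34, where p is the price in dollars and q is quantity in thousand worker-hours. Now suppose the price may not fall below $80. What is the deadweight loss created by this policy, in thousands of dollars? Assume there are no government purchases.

In a free market, 656 - 7p = 8p - 34 gives the equilibrium p* = 46, q* = 334.
Because the floor (80) lies above the market-clearing price, it is binding.
At p = 80: qd = 656 - 7·80 = 96 and qs = 8·80 - 34 = 606.
Quantity traded falls to 96. At q = 96 the demand price is (656 - 96)/7 = 80 and the supply price is (34 + 96)/8 = 16.25.
Deadweight loss = ½ · (80 - 16.25) · (334 - 96) = ½ · 63.75 · 238 = 7586.25.

7586.25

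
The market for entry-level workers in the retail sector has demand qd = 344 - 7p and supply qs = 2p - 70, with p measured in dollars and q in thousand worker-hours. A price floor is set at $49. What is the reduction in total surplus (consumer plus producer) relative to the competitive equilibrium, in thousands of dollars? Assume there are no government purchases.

In a free market, 344 - 7p = 2p - 70 gives the equilibrium p* = 46, q* = 22.
Since 49 > 46, the floor is binding.
At p = 49: qd = 344 - 7·49 = 1 and qs = 2·49 - 70 = 28.
Quantity traded falls to 1. At q = 1 the demand price is (344 - 1)/7 = 49 and the supply price is (70 + 1)/2 = 35.5.
Deadweight loss = ½ · (49 - 35.5) · (22 - 1) = ½ · 13.5 · 21 = 141.75.

141.75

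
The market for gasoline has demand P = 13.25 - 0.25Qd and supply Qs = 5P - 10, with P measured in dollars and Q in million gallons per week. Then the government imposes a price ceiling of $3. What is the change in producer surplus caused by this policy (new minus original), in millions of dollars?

Rearranging demand gives Qd = 53 - 4P. In a free market, 53 - 4P = 5P - 10 gives the equilibrium P* = 7, Q* = 25.
The ceiling of 3 is below the equilibrium price 7, so it binds.
At P = 3: Qd = 53 - 4·3 = 41 and Qs = 5·3 - 10 = 5.
Producer surplus without the control is ½ · (7 - 2) · 25 = 62.5.
With the ceiling, producers sell 5 units at 3, so PS = ½ · (3 - 2) · 5 = 2.5.
Change in producer surplus = 2.5 - 62.5 = -60.

-60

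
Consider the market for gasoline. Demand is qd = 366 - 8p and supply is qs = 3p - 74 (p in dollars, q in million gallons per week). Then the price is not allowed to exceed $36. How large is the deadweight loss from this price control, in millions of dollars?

Setting quantity demanded equal to quantity supplied, 366 - 8p = 3p - 74, gives p* = 40 and q* = 46.
The ceiling of 36 is below the equilibrium price 40, so it binds.
At p = 36: qd = 366 - 8·36 = 78 and qs = 3·36 - 74 = 34.
Quantity traded falls to 34. At q = 34 the demand price is (366 - 34)/8 = 41.5 and the supply price is (74 + 34)/3 = 36.
Deadweight loss = ½ · (41.5 - 36) · (46 - 34) = ½ · 5.5 · 12 = 33.

33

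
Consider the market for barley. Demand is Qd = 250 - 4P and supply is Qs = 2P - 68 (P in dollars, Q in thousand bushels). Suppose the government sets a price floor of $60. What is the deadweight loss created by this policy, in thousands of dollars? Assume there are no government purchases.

294

In a free market, 250 - 4P = 2P - 68 gives the equilibrium P* = 53, Q* = 38.
The floor of 60 is above the equilibrium price 53, so it binds.
At P = 60: Qd = 250 - 4·60 = 10 and Qs = 2·60 - 68 = 52.
Quantity traded falls to 10. At Q = 10 the demand price is (250 - 10)/4 = 60 and the supply price is (68 + 10)/2 = 39.
Deadweight loss = ½ · (60 - 39) · (38 - 10) = ½ · 21 · 28 = 294.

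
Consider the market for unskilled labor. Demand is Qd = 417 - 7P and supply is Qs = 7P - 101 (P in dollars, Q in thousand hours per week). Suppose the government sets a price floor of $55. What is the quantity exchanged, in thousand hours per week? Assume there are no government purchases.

32

In a free market, 417 - 7P = 7P - 101 gives the equilibrium P* = 37, Q* = 158.
The floor of 55 is above the equilibrium price 37, so it binds.
At P = 55: Qd = 417 - 7·55 = 32 and Qs = 7·55 - 101 = 284.
The quantity actually transacted is the short side, demand: 32.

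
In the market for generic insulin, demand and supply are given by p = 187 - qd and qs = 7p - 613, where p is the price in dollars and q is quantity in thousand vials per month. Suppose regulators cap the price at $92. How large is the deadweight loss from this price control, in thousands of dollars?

1792

Rearranging demand gives qd = 187 - p. Equilibrium: 187 - p = 7p - 613, so 800 = 8p and p* = 100, q* = 87.
Since 92 < 100, the ceiling is binding.
At p = 92: qd = 187 - 92 = 95 and qs = 7·92 - 613 = 31.
Quantity traded falls to 31. At q = 31 the demand price is 187 - 31 = 156 and the supply price is (613 + 31)/7 = 92.
Deadweight loss = ½ · (156 - 92) · (87 - 31) = ½ · 64 · 56 = 1792.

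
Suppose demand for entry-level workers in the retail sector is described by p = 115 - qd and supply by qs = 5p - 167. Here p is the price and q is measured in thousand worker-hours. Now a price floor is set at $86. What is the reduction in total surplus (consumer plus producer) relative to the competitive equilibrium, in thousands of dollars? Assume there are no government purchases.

Rearranging demand gives qd = 115 - p. Without the control the market clears where 115 - p = 5p - 167, i.e. p* = 47 and q* = 68.
Since 86 > 47, the floor is binding.
At p = 86: qd = 115 - 86 = 29 and qs = 5·86 - 167 = 263.
Quantity traded falls to 29. At q = 29 the demand price is 115 - 29 = 86 and the supply price is (167 + 29)/5 = 39.2.
Deadweight loss = ½ · (86 - 39.2) · (68 - 29) = ½ · 46.8 · 39 = 912.6.

912.6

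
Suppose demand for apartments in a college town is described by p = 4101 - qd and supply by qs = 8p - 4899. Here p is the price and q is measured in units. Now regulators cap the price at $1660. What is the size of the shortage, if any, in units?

Rearranging demand gives qd = 4101 - p. In a free market, 4101 - p = 8p - 4899 gives the equilibrium p* = 1000, q* = 3101.
The ceiling of 1660 is above the equilibrium price 1000, so it is not binding; the market clears at p* = 1000, q* = 3101.
Since the control does not bind, there is no shortage.

0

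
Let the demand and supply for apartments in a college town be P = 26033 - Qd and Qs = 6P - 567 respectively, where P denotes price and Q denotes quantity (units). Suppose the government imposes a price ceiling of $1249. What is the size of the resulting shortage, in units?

17857

Rearranging demand gives Qd = 26033 - P. Equilibrium: 26033 - P = 6P - 567, so 26600 = 7P and P* = 3800, Q* = 22233.
Since 1249 < 3800, the ceiling is binding.
At P = 1249: Qd = 26033 - 1249 = 24784 and Qs = 6·1249 - 567 = 6927.
Shortage = Qd - Qs = 24784 - 6927 = 17857.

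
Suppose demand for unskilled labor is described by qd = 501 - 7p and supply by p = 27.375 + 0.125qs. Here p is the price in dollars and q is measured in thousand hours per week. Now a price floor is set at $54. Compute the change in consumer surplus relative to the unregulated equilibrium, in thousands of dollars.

-864

Rearranging supply gives qs = 8p - 219. Without the control the market clears where 501 - 7p = 8p - 219, i.e. p* = 48 and q* = 165.
Since 54 > 48, the floor is binding.
At p = 54: qd = 501 - 7·54 = 123 and qs = 8·54 - 219 = 213.
Consumer surplus without the control is ½ · (501/7 - 48) · 165 = 27225/14.
With the floor, consumers buy 123 units at 54, so CS = ½ · (501/7 - 54) · 123 = 15129/14.
Change in consumer surplus = 15129/14 - 27225/14 = -864.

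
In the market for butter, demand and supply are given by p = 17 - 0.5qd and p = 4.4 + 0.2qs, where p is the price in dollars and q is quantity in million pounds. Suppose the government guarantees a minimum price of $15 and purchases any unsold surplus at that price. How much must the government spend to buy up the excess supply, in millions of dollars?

735

Rearranging demand gives qd = 34 - 2p; rearranging supply gives qs = 5p - 22. Setting quantity demanded equal to quantity supplied, 34 - 2p = 5p - 22, gives p* = 8 and q* = 18.
The floor of 15 is above the equilibrium price 8, so it binds.
At p = 15: qd = 34 - 2·15 = 4 and qs = 5·15 - 22 = 53.
Surplus = qs - qd = 49.
Government expenditure = surplus × support price = 49 × 15 = 735.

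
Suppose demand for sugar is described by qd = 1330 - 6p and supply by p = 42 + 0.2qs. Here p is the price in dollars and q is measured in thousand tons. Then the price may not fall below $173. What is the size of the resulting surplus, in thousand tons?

363

Rearranging supply gives qs = 5p - 210. In a free market, 1330 - 6p = 5p - 210 gives the equilibrium p* = 140, q* = 490.
Because the floor (173) lies above the market-clearing price, it is binding.
At p = 173: qd = 1330 - 6·173 = 292 and qs = 5·173 - 210 = 655.
Surplus = qs - qd = 655 - 292 = 363.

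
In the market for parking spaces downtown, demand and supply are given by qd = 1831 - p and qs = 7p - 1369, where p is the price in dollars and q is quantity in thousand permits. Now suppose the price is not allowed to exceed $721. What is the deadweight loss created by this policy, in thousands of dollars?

0

Equilibrium: 1831 - p = 7p - 1369, so 3200 = 8p and p* = 400, q* = 1431.
Since 721 is above p* = 400, the ceiling does not bind and the free-market outcome prevails.
Since the control does not bind, no trades are prevented and deadweight loss is zero.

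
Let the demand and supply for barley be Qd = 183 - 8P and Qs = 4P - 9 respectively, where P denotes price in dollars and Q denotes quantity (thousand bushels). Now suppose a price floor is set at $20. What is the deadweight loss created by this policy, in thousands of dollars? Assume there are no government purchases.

192

Without the control the market clears where 183 - 8P = 4P - 9, i.e. P* = 16 and Q* = 55.
Since 20 > 16, the floor is binding.
At P = 20: Qd = 183 - 8·20 = 23 and Qs = 4·20 - 9 = 71.
Quantity traded falls to 23. At Q = 23 the demand price is (183 - 23)/8 = 20 and the supply price is (9 + 23)/4 = 8.
Deadweight loss = ½ · (20 - 8) · (55 - 23) = ½ · 12 · 32 = 192.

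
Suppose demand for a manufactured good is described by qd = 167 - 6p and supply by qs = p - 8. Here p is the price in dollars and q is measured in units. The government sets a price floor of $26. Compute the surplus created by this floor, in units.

In a free market, 167 - 6p = p - 8 gives the equilibrium p* = 25, q* = 17.
Because the floor (26) lies above the market-clearing price, it is binding.
At p = 26: qd = 167 - 6·26 = 11 and qs = 26 - 8 = 18.
Surplus = qs - qd = 18 - 11 = 7.

7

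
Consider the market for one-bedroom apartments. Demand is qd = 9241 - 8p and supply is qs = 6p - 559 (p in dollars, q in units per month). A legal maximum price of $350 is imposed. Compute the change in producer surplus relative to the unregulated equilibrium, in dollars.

Without the control the market clears where 9241 - 8p = 6p - 559, i.e. p* = 700 and q* = 3641.
The ceiling of 350 is below the equilibrium price 700, so it binds.
At p = 350: qd = 9241 - 8·350 = 6441 and qs = 6·350 - 559 = 1541.
Producer surplus without the control is ½ · (700 - 559/6) · 3641 = 13256881/12.
With the ceiling, producers sell 1541 units at 350, so PS = ½ · (350 - 559/6) · 1541 = 2374681/12.
Change in producer surplus = 2374681/12 - 13256881/12 = -906850.

-906850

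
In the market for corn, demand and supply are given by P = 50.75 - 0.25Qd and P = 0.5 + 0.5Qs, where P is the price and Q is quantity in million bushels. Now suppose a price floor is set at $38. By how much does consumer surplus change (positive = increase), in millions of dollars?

Rearranging demand gives Qd = 203 - 4P; rearranging supply gives Qs = 2P - 1. Equilibrium: 203 - 4P = 2P - 1, so 204 = 6P and P* = 34, Q* = 67.
Because the floor (38) lies above the market-clearing price, it is binding.
At P = 38: Qd = 203 - 4·38 = 51 and Qs = 2·38 - 1 = 75.
Consumer surplus without the control is ½ · (50.75 - 34) · 67 = 561.125.
With the floor, consumers buy 51 units at 38, so CS = ½ · (50.75 - 38) · 51 = 325.125.
Change in consumer surplus = 325.125 - 561.125 = -236.

-236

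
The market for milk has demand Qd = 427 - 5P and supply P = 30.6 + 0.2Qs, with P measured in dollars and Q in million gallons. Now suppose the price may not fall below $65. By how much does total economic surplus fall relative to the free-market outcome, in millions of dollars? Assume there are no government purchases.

245

Rearranging supply gives Qs = 5P - 153. In a free market, 427 - 5P = 5P - 153 gives the equilibrium P* = 58, Q* = 137.
The floor of 65 is above the equilibrium price 58, so it binds.
At P = 65: Qd = 427 - 5·65 = 102 and Qs = 5·65 - 153 = 172.
Quantity traded falls to 102. At Q = 102 the demand price is (427 - 102)/5 = 65 and the supply price is (153 + 102)/5 = 51.
Deadweight loss = ½ · (65 - 51) · (137 - 102) = ½ · 14 · 35 = 245.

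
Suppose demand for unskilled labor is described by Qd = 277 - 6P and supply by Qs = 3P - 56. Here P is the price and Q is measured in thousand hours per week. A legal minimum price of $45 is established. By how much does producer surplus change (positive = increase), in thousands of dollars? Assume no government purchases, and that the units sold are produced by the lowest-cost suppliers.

In a free market, 277 - 6P = 3P - 56 gives the equilibrium P* = 37, Q* = 55.
Since 45 > 37, the floor is binding.
At P = 45: Qd = 277 - 6·45 = 7 and Qs = 3·45 - 56 = 79.
Producer surplus without the control is ½ · (37 - 56/3) · 55 = 3025/6.
With the floor, 7 units are sold at 45. The supply price at Q = 7 is 21, so PS = ½ · [(45 - 56/3) + (45 - 21)] · 7 = 1057/6.
Change in producer surplus = 1057/6 - 3025/6 = -328.

-328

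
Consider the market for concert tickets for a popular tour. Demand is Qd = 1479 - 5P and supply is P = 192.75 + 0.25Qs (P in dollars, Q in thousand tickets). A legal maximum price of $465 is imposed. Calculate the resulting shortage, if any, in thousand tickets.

0

Rearranging supply gives Qs = 4P - 771. Setting quantity demanded equal to quantity supplied, 1479 - 5P = 4P - 771, gives P* = 250 and Q* = 229.
The ceiling of 465 is above the equilibrium price 250, so it is not binding; the market clears at P* = 250, Q* = 229.
Since the control does not bind, there is no shortage.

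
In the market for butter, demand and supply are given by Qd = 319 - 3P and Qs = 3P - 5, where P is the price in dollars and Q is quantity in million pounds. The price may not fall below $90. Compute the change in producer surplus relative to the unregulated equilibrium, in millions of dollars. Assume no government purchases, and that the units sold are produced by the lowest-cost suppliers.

In a free market, 319 - 3P = 3P - 5 gives the equilibrium P* = 54, Q* = 157.
Because the floor (90) lies above the market-clearing price, it is binding.
At P = 90: Qd = 319 - 3·90 = 49 and Qs = 3·90 - 5 = 265.
Producer surplus without the control is ½ · (54 - 5/3) · 157 = 24649/6.
With the floor, 49 units are sold at 90. The supply price at Q = 49 is 18, so PS = ½ · [(90 - 5/3) + (90 - 18)] · 49 = 23569/6.
Change in producer surplus = 23569/6 - 24649/6 = -180.

-180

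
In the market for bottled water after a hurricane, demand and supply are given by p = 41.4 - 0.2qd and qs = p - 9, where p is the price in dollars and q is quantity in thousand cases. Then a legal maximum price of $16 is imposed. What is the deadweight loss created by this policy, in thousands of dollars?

240

Rearranging demand gives qd = 207 - 5p. Setting quantity demanded equal to quantity supplied, 207 - 5p = p - 9, gives p* = 36 and q* = 27.
Because the ceiling (16) lies below the market-clearing price, it is binding.
At p = 16: qd = 207 - 5·16 = 127 and qs = 16 - 9 = 7.
Quantity traded falls to 7. At q = 7 the demand price is (207 - 7)/5 = 40 and the supply price is 9 + 7 = 16.
Deadweight loss = ½ · (40 - 16) · (27 - 7) = ½ · 24 · 20 = 240.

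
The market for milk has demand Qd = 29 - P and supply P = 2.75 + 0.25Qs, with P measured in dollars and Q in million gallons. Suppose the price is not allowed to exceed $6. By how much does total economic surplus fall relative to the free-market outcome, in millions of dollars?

Rearranging supply gives Qs = 4P - 11. Equilibrium: 29 - P = 4P - 11, so 40 = 5P and P* = 8, Q* = 21.
Because the ceiling (6) lies below the market-clearing price, it is binding.
At P = 6: Qd = 29 - 6 = 23 and Qs = 4·6 - 11 = 13.
Quantity traded falls to 13. At Q = 13 the demand price is 29 - 13 = 16 and the supply price is (11 + 13)/4 = 6.
Deadweight loss = ½ · (16 - 6) · (21 - 13) = ½ · 10 · 8 = 40.

40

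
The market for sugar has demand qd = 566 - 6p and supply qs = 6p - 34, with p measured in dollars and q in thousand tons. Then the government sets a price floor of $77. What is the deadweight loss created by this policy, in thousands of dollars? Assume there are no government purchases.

4374

In a free market, 566 - 6p = 6p - 34 gives the equilibrium p* = 50, q* = 266.
The floor of 77 is above the equilibrium price 50, so it binds.
At p = 77: qd = 566 - 6·77 = 104 and qs = 6·77 - 34 = 428.
Quantity traded falls to 104. At q = 104 the demand price is (566 - 104)/6 = 77 and the supply price is (34 + 104)/6 = 23.
Deadweight loss = ½ · (77 - 23) · (266 - 104) = ½ · 54 · 162 = 4374.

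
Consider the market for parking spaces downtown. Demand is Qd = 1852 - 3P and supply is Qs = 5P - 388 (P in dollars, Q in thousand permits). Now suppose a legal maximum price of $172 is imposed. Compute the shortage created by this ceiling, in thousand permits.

Without the control the market clears where 1852 - 3P = 5P - 388, i.e. P* = 280 and Q* = 1012.
Since 172 < 280, the ceiling is binding.
At P = 172: Qd = 1852 - 3·172 = 1336 and Qs = 5·172 - 388 = 472.
Shortage = Qd - Qs = 1336 - 472 = 864.

864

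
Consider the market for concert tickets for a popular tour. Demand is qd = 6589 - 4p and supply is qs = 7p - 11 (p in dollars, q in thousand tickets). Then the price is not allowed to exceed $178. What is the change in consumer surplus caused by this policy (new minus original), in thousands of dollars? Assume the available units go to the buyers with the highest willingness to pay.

-569594.5

In a free market, 6589 - 4p = 7p - 11 gives the equilibrium p* = 600, q* = 4189.
Because the ceiling (178) lies below the market-clearing price, it is binding.
At p = 178: qd = 6589 - 4·178 = 5877 and qs = 7·178 - 11 = 1235.
Consumer surplus without the control is ½ · (1647.25 - 600) · 4189 = 2193465.125.
With the ceiling, 1235 units are sold at 178 (assume they go to the highest-value buyers). The demand price at q = 1235 is 1338.5, so CS = ½ · [(1647.25 - 178) + (1338.5 - 178)] · 1235 = 1623870.625.
Change in consumer surplus = 1623870.625 - 2193465.125 = -569594.5.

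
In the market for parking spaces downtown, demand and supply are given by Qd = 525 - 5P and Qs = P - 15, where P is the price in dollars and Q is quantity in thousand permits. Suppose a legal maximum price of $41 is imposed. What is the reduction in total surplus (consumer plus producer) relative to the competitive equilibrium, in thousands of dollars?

1440.6

In a free market, 525 - 5P = P - 15 gives the equilibrium P* = 90, Q* = 75.
The ceiling of 41 is below the equilibrium price 90, so it binds.
At P = 41: Qd = 525 - 5·41 = 320 and Qs = 41 - 15 = 26.
Quantity traded falls to 26. At Q = 26 the demand price is (525 - 26)/5 = 99.8 and the supply price is 15 + 26 = 41.
Deadweight loss = ½ · (99.8 - 41) · (75 - 26) = ½ · 58.8 · 49 = 1440.6.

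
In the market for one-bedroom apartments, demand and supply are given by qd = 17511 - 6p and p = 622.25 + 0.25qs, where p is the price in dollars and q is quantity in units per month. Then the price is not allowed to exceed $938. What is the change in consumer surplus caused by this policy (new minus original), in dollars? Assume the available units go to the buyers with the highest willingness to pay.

Rearranging supply gives qs = 4p - 2489. In a free market, 17511 - 6p = 4p - 2489 gives the equilibrium p* = 2000, q* = 5511.
The ceiling of 938 is below the equilibrium price 2000, so it binds.
At p = 938: qd = 17511 - 6·938 = 11883 and qs = 4·938 - 2489 = 1263.
Consumer surplus without the control is ½ · (2918.5 - 2000) · 5511 = 2530926.75.
With the ceiling, 1263 units are sold at 938 (assume they go to the highest-value buyers). The demand price at q = 1263 is 2708, so CS = ½ · [(2918.5 - 938) + (2708 - 938)] · 1263 = 2368440.75.
Change in consumer surplus = 2368440.75 - 2530926.75 = -162486.

-162486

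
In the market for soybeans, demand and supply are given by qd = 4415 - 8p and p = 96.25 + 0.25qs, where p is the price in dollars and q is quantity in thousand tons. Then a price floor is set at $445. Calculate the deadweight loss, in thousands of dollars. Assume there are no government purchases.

24300

Rearranging supply gives qs = 4p - 385. Equilibrium: 4415 - 8p = 4p - 385, so 4800 = 12p and p* = 400, q* = 1215.
Because the floor (445) lies above the market-clearing price, it is binding.
At p = 445: qd = 4415 - 8·445 = 855 and qs = 4·445 - 385 = 1395.
Quantity traded falls to 855. At q = 855 the demand price is (4415 - 855)/8 = 445 and the supply price is (385 + 855)/4 = 310.
Deadweight loss = ½ · (445 - 310) · (1215 - 855) = ½ · 135 · 360 = 24300.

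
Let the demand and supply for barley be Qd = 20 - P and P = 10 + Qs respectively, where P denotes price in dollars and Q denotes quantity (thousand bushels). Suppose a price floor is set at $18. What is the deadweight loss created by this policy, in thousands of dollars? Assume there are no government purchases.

Rearranging supply gives Qs = P - 10. Equilibrium: 20 - P = P - 10, so 30 = 2P and P* = 15, Q* = 5.
The floor of 18 is above the equilibrium price 15, so it binds.
At P = 18: Qd = 20 - 18 = 2 and Qs = 18 - 10 = 8.
Quantity traded falls to 2. At Q = 2 the demand price is 20 - 2 = 18 and the supply price is 10 + 2 = 12.
Deadweight loss = ½ · (18 - 12) · (5 - 2) = ½ · 6 · 3 = 9.

9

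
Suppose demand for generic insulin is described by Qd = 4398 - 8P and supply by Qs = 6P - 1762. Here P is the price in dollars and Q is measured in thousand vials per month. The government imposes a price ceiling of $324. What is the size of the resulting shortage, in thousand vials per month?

1624

Setting quantity demanded equal to quantity supplied, 4398 - 8P = 6P - 1762, gives P* = 440 and Q* = 878.
Because the ceiling (324) lies below the market-clearing price, it is binding.
At P = 324: Qd = 4398 - 8·324 = 1806 and Qs = 6·324 - 1762 = 182.
Shortage = Qd - Qs = 1806 - 182 = 1624.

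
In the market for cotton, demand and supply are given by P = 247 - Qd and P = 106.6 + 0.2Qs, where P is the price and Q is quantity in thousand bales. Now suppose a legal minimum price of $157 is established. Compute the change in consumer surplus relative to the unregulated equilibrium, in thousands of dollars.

-2794.5

Rearranging demand gives Qd = 247 - P; rearranging supply gives Qs = 5P - 533. Without the control the market clears where 247 - P = 5P - 533, i.e. P* = 130 and Q* = 117.
Since 157 > 130, the floor is binding.
At P = 157: Qd = 247 - 157 = 90 and Qs = 5·157 - 533 = 252.
Consumer surplus without the control is ½ · (247 - 130) · 117 = 6844.5.
With the floor, consumers buy 90 units at 157, so CS = ½ · (247 - 157) · 90 = 4050.
Change in consumer surplus = 4050 - 6844.5 = -2794.5.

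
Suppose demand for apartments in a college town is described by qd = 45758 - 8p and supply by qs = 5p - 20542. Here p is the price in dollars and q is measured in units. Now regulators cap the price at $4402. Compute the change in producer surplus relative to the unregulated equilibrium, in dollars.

-2242674

In a free market, 45758 - 8p = 5p - 20542 gives the equilibrium p* = 5100, q* = 4958.
The ceiling of 4402 is below the equilibrium price 5100, so it binds.
At p = 4402: qd = 45758 - 8·4402 = 10542 and qs = 5·4402 - 20542 = 1468.
Producer surplus without the control is ½ · (5100 - 4108.4) · 4958 = 2458176.4.
With the ceiling, producers sell 1468 units at 4402, so PS = ½ · (4402 - 4108.4) · 1468 = 215502.4.
Change in producer surplus = 215502.4 - 2458176.4 = -2242674.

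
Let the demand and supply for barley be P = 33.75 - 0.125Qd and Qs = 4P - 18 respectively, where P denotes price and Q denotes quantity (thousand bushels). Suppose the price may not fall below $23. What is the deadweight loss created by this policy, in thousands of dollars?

0

Rearranging demand gives Qd = 270 - 8P. Equilibrium: 270 - 8P = 4P - 18, so 288 = 12P and P* = 24, Q* = 78.
Since 23 is below P* = 24, the floor does not bind and the free-market outcome prevails.
Since the control does not bind, no trades are prevented and deadweight loss is zero.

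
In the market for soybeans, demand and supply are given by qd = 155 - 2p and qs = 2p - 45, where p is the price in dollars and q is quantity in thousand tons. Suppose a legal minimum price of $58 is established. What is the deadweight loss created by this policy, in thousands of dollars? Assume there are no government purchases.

Setting quantity demanded equal to quantity supplied, 155 - 2p = 2p - 45, gives p* = 50 and q* = 55.
Because the floor (58) lies above the market-clearing price, it is binding.
At p = 58: qd = 155 - 2·58 = 39 and qs = 2·58 - 45 = 71.
Quantity traded falls to 39. At q = 39 the demand price is (155 - 39)/2 = 58 and the supply price is (45 + 39)/2 = 42.
Deadweight loss = ½ · (58 - 42) · (55 - 39) = ½ · 16 · 16 = 128.

128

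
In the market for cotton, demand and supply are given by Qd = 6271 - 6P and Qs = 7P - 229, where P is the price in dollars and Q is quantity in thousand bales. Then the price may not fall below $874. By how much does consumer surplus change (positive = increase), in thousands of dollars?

Without the control the market clears where 6271 - 6P = 7P - 229, i.e. P* = 500 and Q* = 3271.
The floor of 874 is above the equilibrium price 500, so it binds.
At P = 874: Qd = 6271 - 6·874 = 1027 and Qs = 7·874 - 229 = 5889.
Consumer surplus without the control is ½ · (6271/6 - 500) · 3271 = 10699441/12.
With the floor, consumers buy 1027 units at 874, so CS = ½ · (6271/6 - 874) · 1027 = 1054729/12.
Change in consumer surplus = 1054729/12 - 10699441/12 = -803726.

-803726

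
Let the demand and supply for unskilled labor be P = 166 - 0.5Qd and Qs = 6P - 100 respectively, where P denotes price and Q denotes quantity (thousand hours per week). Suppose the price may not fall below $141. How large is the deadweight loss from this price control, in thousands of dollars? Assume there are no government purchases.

10092

Rearranging demand gives Qd = 332 - 2P. Setting quantity demanded equal to quantity supplied, 332 - 2P = 6P - 100, gives P* = 54 and Q* = 224.
Because the floor (141) lies above the market-clearing price, it is binding.
At P = 141: Qd = 332 - 2·141 = 50 and Qs = 6·141 - 100 = 746.
Quantity traded falls to 50. At Q = 50 the demand price is (332 - 50)/2 = 141 and the supply price is (100 + 50)/6 = 25.
Deadweight loss = ½ · (141 - 25) · (224 - 50) = ½ · 116 · 174 = 10092.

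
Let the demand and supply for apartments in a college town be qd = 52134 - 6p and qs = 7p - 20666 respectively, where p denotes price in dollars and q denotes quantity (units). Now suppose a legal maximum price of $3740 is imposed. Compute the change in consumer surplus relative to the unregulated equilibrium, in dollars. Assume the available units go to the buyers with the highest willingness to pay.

Without the control the market clears where 52134 - 6p = 7p - 20666, i.e. p* = 5600 and q* = 18534.
Because the ceiling (3740) lies below the market-clearing price, it is binding.
At p = 3740: qd = 52134 - 6·3740 = 29694 and qs = 7·3740 - 20666 = 5514.
Consumer surplus without the control is ½ · (8689 - 5600) · 18534 = 28625763.
With the ceiling, 5514 units are sold at 3740 (assume they go to the highest-value buyers). The demand price at q = 5514 is 7770, so CS = ½ · [(8689 - 3740) + (7770 - 3740)] · 5514 = 24755103.
Change in consumer surplus = 24755103 - 28625763 = -3870660.

-3870660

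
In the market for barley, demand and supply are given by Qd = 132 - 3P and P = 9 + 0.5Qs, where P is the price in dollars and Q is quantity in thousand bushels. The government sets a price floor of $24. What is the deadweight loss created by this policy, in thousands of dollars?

Rearranging supply gives Qs = 2P - 18. In a free market, 132 - 3P = 2P - 18 gives the equilibrium P* = 30, Q* = 42.
Since 24 is below P* = 30, the floor does not bind and the free-market outcome prevails.
Since the control does not bind, no trades are prevented and deadweight loss is zero.

0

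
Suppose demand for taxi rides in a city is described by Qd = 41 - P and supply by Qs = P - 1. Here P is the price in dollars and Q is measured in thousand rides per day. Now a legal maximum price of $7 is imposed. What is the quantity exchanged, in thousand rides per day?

6

Without the control the market clears where 41 - P = P - 1, i.e. P* = 21 and Q* = 20.
The ceiling of 7 is below the equilibrium price 21, so it binds.
At P = 7: Qd = 41 - 7 = 34 and Qs = 7 - 1 = 6.
The quantity actually transacted is the short side, supply: 6.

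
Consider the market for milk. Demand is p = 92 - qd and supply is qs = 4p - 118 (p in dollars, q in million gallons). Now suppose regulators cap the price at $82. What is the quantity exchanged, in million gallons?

Rearranging demand gives qd = 92 - p. Without the control the market clears where 92 - p = 4p - 118, i.e. p* = 42 and q* = 50.
The ceiling of 82 is above the equilibrium price 42, so it is not binding; the market clears at p* = 42, q* = 50.

50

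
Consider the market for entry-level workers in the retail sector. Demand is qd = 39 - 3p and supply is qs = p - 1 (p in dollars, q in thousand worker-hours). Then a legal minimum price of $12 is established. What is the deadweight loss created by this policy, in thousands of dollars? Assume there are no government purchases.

24

Setting quantity demanded equal to quantity supplied, 39 - 3p = p - 1, gives p* = 10 and q* = 9.
Because the floor (12) lies above the market-clearing price, it is binding.
At p = 12: qd = 39 - 3·12 = 3 and qs = 12 - 1 = 11.
Quantity traded falls to 3. At q = 3 the demand price is (39 - 3)/3 = 12 and the supply price is 1 + 3 = 4.
Deadweight loss = ½ · (12 - 4) · (9 - 3) = ½ · 8 · 6 = 24.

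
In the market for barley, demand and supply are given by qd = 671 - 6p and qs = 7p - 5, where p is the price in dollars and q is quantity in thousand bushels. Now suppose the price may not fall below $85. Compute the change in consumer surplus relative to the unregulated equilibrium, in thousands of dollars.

In a free market, 671 - 6p = 7p - 5 gives the equilibrium p* = 52, q* = 359.
Because the floor (85) lies above the market-clearing price, it is binding.
At p = 85: qd = 671 - 6·85 = 161 and qs = 7·85 - 5 = 590.
Consumer surplus without the control is ½ · (671/6 - 52) · 359 = 128881/12.
With the floor, consumers buy 161 units at 85, so CS = ½ · (671/6 - 85) · 161 = 25921/12.
Change in consumer surplus = 25921/12 - 128881/12 = -8580.

-8580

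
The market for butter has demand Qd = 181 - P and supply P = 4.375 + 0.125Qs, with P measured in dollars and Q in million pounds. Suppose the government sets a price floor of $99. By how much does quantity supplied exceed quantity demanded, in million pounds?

Rearranging supply gives Qs = 8P - 35. In a free market, 181 - P = 8P - 35 gives the equilibrium P* = 24, Q* = 157.
Since 99 > 24, the floor is binding.
At P = 99: Qd = 181 - 99 = 82 and Qs = 8·99 - 35 = 757.
Surplus = Qs - Qd = 757 - 82 = 675.

675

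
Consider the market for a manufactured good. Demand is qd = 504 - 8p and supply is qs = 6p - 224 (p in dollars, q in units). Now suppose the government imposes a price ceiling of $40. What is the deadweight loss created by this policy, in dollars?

756

Without the control the market clears where 504 - 8p = 6p - 224, i.e. p* = 52 and q* = 88.
Since 40 < 52, the ceiling is binding.
At p = 40: qd = 504 - 8·40 = 184 and qs = 6·40 - 224 = 16.
Quantity traded falls to 16. At q = 16 the demand price is (504 - 16)/8 = 61 and the supply price is (224 + 16)/6 = 40.
Deadweight loss = ½ · (61 - 40) · (88 - 16) = ½ · 21 · 72 = 756.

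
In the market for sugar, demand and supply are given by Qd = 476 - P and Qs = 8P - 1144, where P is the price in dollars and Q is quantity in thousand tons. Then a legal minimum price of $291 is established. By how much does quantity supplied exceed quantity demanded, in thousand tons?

999

Equilibrium: 476 - P = 8P - 1144, so 1620 = 9P and P* = 180, Q* = 296.
The floor of 291 is above the equilibrium price 180, so it binds.
At P = 291: Qd = 476 - 291 = 185 and Qs = 8·291 - 1144 = 1184.
Surplus = Qs - Qd = 1184 - 185 = 999.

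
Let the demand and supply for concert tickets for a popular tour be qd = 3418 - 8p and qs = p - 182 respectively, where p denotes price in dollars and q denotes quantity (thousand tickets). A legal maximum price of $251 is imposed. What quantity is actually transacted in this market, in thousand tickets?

Without the control the market clears where 3418 - 8p = p - 182, i.e. p* = 400 and q* = 218.
The ceiling of 251 is below the equilibrium price 400, so it binds.
At p = 251: qd = 3418 - 8·251 = 1410 and qs = 251 - 182 = 69.
The quantity actually transacted is the short side, supply: 69.

69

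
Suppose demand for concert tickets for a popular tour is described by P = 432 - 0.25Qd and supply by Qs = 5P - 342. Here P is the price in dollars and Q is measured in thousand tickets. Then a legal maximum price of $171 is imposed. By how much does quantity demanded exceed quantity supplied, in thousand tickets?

531

Rearranging demand gives Qd = 1728 - 4P. Equilibrium: 1728 - 4P = 5P - 342, so 2070 = 9P and P* = 230, Q* = 808.
Since 171 < 230, the ceiling is binding.
At P = 171: Qd = 1728 - 4·171 = 1044 and Qs = 5·171 - 342 = 513.
Shortage = Qd - Qs = 1044 - 513 = 531.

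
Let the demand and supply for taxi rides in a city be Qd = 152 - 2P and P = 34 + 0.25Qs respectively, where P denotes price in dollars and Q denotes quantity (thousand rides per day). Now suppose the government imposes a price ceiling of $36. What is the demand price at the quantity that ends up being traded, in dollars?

72

Rearranging supply gives Qs = 4P - 136. Equilibrium: 152 - 2P = 4P - 136, so 288 = 6P and P* = 48, Q* = 56.
The ceiling of 36 is below the equilibrium price 48, so it binds.
At P = 36: Qd = 152 - 2·36 = 80 and Qs = 4·36 - 136 = 8.
Only 8 units reach the market. On the demand curve, the marginal buyer's willingness to pay at Q = 8 is (152 - 8)/2 = 72.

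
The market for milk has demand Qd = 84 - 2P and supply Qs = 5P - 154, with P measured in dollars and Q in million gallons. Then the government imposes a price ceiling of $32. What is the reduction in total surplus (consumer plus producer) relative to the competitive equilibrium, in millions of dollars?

Without the control the market clears where 84 - 2P = 5P - 154, i.e. P* = 34 and Q* = 16.
Since 32 < 34, the ceiling is binding.
At P = 32: Qd = 84 - 2·32 = 20 and Qs = 5·32 - 154 = 6.
Quantity traded falls to 6. At Q = 6 the demand price is (84 - 6)/2 = 39 and the supply price is (154 + 6)/5 = 32.
Deadweight loss = ½ · (39 - 32) · (16 - 6) = ½ · 7 · 10 = 35.

35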